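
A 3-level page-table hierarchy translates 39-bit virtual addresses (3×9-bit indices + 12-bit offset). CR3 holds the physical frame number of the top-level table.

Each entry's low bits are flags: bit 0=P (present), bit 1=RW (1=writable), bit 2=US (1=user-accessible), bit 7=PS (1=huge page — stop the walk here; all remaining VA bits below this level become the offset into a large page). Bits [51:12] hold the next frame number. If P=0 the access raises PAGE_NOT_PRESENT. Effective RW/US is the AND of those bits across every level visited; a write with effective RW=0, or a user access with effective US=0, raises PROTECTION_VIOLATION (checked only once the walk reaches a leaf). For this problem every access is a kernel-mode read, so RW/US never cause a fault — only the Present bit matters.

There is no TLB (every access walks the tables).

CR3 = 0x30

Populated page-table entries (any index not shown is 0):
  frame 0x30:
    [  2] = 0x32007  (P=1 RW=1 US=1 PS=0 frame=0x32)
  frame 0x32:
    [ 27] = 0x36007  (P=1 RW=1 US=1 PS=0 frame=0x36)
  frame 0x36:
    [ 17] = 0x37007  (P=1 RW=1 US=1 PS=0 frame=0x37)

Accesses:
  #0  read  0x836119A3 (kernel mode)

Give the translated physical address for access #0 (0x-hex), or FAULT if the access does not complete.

Per-access translation:
#0 VA=0x836119A3 (r,kernel):
  lvl0: tbl 0x30, slot 2 ⇒ 0x32007 (P1/RW1/US1/PS0)
  lvl1: tbl 0x32, slot 27 ⇒ 0x36007 (P1/RW1/US1/PS0)
  lvl2: tbl 0x36, slot 17 ⇒ 0x37007 (P1/RW1/US1/PS0)
  ✓ 0x379A3  — 3 lookups

Access #0 PA: 0x379A3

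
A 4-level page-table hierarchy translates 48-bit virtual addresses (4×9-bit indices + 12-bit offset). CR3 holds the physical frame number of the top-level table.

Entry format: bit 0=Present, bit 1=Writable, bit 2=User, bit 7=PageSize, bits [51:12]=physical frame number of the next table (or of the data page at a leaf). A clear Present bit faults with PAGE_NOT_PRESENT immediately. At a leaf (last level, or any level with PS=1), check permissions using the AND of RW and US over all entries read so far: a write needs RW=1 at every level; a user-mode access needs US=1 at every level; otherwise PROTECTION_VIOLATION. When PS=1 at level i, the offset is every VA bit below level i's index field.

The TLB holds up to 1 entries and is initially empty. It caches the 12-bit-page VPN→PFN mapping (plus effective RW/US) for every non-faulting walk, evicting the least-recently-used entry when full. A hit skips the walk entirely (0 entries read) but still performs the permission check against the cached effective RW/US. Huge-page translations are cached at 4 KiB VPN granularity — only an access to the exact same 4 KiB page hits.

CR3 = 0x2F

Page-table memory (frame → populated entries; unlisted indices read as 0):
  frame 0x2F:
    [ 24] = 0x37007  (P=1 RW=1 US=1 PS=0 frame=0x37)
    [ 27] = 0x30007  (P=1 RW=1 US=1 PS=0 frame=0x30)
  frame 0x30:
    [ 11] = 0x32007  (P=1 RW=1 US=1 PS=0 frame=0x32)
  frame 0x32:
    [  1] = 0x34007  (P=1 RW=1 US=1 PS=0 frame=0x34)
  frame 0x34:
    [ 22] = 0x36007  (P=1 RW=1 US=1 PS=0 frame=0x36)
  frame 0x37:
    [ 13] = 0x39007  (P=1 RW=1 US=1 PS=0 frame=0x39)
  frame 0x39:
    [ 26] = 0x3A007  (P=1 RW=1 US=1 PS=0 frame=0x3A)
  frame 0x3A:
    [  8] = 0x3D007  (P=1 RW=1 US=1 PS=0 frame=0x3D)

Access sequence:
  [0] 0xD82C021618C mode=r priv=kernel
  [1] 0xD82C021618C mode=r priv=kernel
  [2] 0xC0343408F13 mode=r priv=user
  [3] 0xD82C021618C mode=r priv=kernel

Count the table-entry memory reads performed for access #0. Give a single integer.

Trace:
#0 VA=0xD82C021618C (r,kernel):
  L0 @0x2F[27] → 0x30007  P=1,RW=1,US=1,PS=0
  L1 @0x30[11] → 0x32007  P=1,RW=1,US=1,PS=0
  L2 @0x32[1] → 0x34007  P=1,RW=1,US=1,PS=0
  L3 @0x34[22] → 0x36007  P=1,RW=1,US=1,PS=0
  ✓ 0x3618C  — 4 lookups
#1 VA=0xD82C021618C (r,kernel):
  TLB hit vpn=0xD82C0216 → PA=0x3618C
#2 VA=0xC0343408F13 (r,user):
  L0 @0x2F[24] → 0x37007  P=1,RW=1,US=1,PS=0
  L1 @0x37[13] → 0x39007  P=1,RW=1,US=1,PS=0
  L2 @0x39[26] → 0x3A007  P=1,RW=1,US=1,PS=0
  L3 @0x3A[8] → 0x3D007  P=1,RW=1,US=1,PS=0
  ✓ 0x3DF13  — 4 lookups
#3 VA=0xD82C021618C (r,kernel):
  L0 @0x2F[27] → 0x30007  P=1,RW=1,US=1,PS=0
  L1 @0x30[11] → 0x32007  P=1,RW=1,US=1,PS=0
  L2 @0x32[1] → 0x34007  P=1,RW=1,US=1,PS=0
  L3 @0x34[22] → 0x36007  P=1,RW=1,US=1,PS=0
  ✓ 0x3618C  — 4 lookups

Entries read for #0: 4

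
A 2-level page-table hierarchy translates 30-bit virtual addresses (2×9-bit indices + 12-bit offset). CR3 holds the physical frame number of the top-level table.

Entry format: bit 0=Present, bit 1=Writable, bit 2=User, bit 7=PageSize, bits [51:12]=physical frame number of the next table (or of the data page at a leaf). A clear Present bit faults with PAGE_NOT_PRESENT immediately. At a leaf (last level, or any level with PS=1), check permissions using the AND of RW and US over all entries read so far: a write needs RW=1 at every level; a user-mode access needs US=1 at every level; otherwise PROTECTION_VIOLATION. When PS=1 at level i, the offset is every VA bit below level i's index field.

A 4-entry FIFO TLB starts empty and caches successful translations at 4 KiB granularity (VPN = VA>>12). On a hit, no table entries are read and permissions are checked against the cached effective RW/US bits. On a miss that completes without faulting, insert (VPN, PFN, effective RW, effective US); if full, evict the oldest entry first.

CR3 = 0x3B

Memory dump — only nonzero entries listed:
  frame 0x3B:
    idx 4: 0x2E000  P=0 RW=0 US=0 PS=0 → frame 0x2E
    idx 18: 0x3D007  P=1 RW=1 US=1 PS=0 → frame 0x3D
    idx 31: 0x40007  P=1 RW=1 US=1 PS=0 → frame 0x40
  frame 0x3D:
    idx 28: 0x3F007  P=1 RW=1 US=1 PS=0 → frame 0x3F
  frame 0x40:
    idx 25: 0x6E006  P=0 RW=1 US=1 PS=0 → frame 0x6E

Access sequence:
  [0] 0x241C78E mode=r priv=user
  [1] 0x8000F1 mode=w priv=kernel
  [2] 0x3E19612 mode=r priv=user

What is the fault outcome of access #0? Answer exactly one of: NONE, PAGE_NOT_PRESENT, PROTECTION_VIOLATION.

Walk each access:
#0 VA=0x241C78E (r,user):
  lvl0: tbl 0x3B, slot 18 ⇒ 0x3D007 (P1/RW1/US1/PS0)
  lvl1: tbl 0x3D, slot 28 ⇒ 0x3F007 (P1/RW1/US1/PS0)
  → PA=0x3F78E  (2 entries read)
#1 VA=0x8000F1 (w,kernel):
  lvl0: tbl 0x3B, slot 4 ⇒ 0x2E000 (P0/RW0/US0/PS0)
  ⇒ fault: PAGE_NOT_PRESENT  — 1 lookups
#2 VA=0x3E19612 (r,user):
  lvl0: tbl 0x3B, slot 31 ⇒ 0x40007 (P1/RW1/US1/PS0)
  lvl1: tbl 0x40, slot 25 ⇒ 0x6E006 (P0/RW1/US1/PS0)
  ⇒ fault: PAGE_NOT_PRESENT  — 2 lookups

Access #0 fault: NONE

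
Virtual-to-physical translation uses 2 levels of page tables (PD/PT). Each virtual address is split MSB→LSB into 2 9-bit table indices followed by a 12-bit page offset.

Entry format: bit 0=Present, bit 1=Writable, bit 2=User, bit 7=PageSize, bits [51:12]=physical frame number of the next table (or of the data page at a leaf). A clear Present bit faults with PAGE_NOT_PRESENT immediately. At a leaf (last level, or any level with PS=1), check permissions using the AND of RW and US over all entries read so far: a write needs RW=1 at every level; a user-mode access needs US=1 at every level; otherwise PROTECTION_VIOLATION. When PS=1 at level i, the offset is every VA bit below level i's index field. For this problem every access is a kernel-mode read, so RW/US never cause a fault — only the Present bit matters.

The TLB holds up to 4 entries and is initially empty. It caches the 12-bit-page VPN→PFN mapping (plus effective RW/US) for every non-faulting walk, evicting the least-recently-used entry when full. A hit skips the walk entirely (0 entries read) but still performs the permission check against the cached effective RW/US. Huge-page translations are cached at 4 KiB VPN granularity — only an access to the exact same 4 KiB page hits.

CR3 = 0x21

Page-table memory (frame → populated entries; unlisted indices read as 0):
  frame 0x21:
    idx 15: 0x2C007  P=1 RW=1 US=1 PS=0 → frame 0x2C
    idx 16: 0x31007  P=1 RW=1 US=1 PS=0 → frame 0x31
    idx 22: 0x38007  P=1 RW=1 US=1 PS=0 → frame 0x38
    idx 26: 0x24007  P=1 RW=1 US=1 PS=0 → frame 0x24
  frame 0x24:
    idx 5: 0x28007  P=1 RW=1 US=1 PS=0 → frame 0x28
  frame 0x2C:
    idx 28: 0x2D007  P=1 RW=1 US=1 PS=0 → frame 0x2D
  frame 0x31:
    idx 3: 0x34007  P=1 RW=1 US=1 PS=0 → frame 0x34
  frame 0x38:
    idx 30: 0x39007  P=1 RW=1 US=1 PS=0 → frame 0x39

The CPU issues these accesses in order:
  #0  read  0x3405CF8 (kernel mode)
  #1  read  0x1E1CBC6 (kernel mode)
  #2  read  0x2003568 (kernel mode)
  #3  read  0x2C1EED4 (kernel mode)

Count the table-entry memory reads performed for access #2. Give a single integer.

Walk each access:
#0 VA=0x3405CF8 (r,kernel):
  lvl0: tbl 0x21, slot 26 ⇒ 0x24007 (P1/RW1/US1/PS0)
  lvl1: tbl 0x24, slot 5 ⇒ 0x28007 (P1/RW1/US1/PS0)
  → PA=0x28CF8  (2 entries read)
#1 VA=0x1E1CBC6 (r,kernel):
  lvl0: tbl 0x21, slot 15 ⇒ 0x2C007 (P1/RW1/US1/PS0)
  lvl1: tbl 0x2C, slot 28 ⇒ 0x2D007 (P1/RW1/US1/PS0)
  → PA=0x2DBC6  (2 entries read)
#2 VA=0x2003568 (r,kernel):
  lvl0: tbl 0x21, slot 16 ⇒ 0x31007 (P1/RW1/US1/PS0)
  lvl1: tbl 0x31, slot 3 ⇒ 0x34007 (P1/RW1/US1/PS0)
  → PA=0x34568  (2 entries read)
#3 VA=0x2C1EED4 (r,kernel):
  lvl0: tbl 0x21, slot 22 ⇒ 0x38007 (P1/RW1/US1/PS0)
  lvl1: tbl 0x38, slot 30 ⇒ 0x39007 (P1/RW1/US1/PS0)
  → PA=0x39ED4  (2 entries read)

Entries read for #2: 2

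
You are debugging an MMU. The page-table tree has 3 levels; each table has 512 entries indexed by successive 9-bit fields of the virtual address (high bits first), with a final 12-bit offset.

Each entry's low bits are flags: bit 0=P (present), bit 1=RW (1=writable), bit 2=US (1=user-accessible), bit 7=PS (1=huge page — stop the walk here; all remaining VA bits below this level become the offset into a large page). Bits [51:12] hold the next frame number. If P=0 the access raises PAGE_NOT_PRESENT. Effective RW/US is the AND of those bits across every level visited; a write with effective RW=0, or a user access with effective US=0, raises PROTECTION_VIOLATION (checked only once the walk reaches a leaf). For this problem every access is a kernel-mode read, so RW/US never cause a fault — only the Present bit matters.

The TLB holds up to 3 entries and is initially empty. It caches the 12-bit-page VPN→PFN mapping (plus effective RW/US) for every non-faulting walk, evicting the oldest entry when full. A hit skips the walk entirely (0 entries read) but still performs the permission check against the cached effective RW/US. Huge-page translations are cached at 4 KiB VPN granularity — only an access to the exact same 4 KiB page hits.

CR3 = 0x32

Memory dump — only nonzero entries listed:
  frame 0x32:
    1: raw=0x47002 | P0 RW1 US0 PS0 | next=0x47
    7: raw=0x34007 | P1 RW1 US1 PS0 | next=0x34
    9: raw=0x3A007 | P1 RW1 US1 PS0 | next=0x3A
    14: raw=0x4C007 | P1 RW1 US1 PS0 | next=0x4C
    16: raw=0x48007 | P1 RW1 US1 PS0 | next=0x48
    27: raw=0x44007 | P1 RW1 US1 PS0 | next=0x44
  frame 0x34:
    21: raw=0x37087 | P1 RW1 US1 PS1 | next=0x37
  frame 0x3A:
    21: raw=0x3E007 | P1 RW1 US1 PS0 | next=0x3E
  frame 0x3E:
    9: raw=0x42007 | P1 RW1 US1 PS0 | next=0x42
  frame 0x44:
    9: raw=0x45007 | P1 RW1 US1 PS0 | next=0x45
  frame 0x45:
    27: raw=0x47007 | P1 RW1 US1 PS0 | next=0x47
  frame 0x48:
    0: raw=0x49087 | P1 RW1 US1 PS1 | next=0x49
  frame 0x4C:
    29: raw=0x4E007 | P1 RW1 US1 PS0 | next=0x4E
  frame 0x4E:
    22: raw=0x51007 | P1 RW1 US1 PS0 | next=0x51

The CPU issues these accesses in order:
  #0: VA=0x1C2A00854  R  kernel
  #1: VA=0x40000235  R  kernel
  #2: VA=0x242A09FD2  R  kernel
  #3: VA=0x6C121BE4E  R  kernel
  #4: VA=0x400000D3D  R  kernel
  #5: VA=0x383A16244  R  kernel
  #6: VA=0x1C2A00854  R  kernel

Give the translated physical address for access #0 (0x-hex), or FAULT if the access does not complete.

Per-access translation:
#0 VA=0x1C2A00854 (r,kernel):
  lvl0: tbl 0x32, slot 7 ⇒ 0x34007 (P1/RW1/US1/PS0)
  lvl1: tbl 0x34, slot 21 ⇒ 0x37087 (P1/RW1/US1/PS1)
  ⇒ phys 0x37854 (huge @L1)  [2 reads]
#1 VA=0x40000235 (r,kernel):
  lvl0: tbl 0x32, slot 1 ⇒ 0x47002 (P0/RW1/US0/PS0)
  → PAGE_NOT_PRESENT  (1 entries read)
#2 VA=0x242A09FD2 (r,kernel):
  lvl0: tbl 0x32, slot 9 ⇒ 0x3A007 (P1/RW1/US1/PS0)
  lvl1: tbl 0x3A, slot 21 ⇒ 0x3E007 (P1/RW1/US1/PS0)
  lvl2: tbl 0x3E, slot 9 ⇒ 0x42007 (P1/RW1/US1/PS0)
  ⇒ phys 0x42FD2  [3 reads]
#3 VA=0x6C121BE4E (r,kernel):
  lvl0: tbl 0x32, slot 27 ⇒ 0x44007 (P1/RW1/US1/PS0)
  lvl1: tbl 0x44, slot 9 ⇒ 0x45007 (P1/RW1/US1/PS0)
  lvl2: tbl 0x45, slot 27 ⇒ 0x47007 (P1/RW1/US1/PS0)
  ⇒ phys 0x47E4E  [3 reads]
#4 VA=0x400000D3D (r,kernel):
  lvl0: tbl 0x32, slot 16 ⇒ 0x48007 (P1/RW1/US1/PS0)
  lvl1: tbl 0x48, slot 0 ⇒ 0x49087 (P1/RW1/US1/PS1)
  ⇒ phys 0x49D3D (huge @L1)  [2 reads]
#5 VA=0x383A16244 (r,kernel):
  lvl0: tbl 0x32, slot 14 ⇒ 0x4C007 (P1/RW1/US1/PS0)
  lvl1: tbl 0x4C, slot 29 ⇒ 0x4E007 (P1/RW1/US1/PS0)
  lvl2: tbl 0x4E, slot 22 ⇒ 0x51007 (P1/RW1/US1/PS0)
  ⇒ phys 0x51244  [3 reads]
#6 VA=0x1C2A00854 (r,kernel):
  lvl0: tbl 0x32, slot 7 ⇒ 0x34007 (P1/RW1/US1/PS0)
  lvl1: tbl 0x34, slot 21 ⇒ 0x37087 (P1/RW1/US1/PS1)
  ⇒ phys 0x37854 (huge @L1)  [2 reads]

Access #0 PA: 0x37854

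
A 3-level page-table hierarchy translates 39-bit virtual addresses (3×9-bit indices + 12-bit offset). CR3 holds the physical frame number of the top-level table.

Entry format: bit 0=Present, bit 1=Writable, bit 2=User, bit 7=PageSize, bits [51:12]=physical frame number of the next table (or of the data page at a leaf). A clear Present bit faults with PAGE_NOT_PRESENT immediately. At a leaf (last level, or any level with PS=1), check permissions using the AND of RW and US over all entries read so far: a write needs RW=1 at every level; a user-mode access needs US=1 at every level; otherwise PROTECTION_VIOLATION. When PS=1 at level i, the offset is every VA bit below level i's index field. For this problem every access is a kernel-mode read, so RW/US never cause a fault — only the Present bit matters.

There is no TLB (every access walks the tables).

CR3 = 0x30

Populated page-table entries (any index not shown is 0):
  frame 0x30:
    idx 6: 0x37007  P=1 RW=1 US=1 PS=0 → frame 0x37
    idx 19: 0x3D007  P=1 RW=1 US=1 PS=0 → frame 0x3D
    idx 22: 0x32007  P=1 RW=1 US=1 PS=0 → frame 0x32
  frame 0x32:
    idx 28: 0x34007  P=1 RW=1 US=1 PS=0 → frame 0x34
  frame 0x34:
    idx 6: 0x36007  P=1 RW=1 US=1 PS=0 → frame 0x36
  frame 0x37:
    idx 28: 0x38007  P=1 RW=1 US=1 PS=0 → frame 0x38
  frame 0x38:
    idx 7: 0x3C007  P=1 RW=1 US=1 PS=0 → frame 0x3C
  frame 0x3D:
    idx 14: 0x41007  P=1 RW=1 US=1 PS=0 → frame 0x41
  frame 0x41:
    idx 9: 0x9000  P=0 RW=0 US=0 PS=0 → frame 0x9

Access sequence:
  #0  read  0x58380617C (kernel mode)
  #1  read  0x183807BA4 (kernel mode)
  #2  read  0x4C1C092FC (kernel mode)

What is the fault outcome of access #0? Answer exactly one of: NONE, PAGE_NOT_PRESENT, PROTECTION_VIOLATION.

Per-access translation:
#0 VA=0x58380617C (r,kernel):
  [0] read 0x30 idx=22: raw=0x32007 flags P=1 W=1 U=1 S=0
  [1] read 0x32 idx=28: raw=0x34007 flags P=1 W=1 U=1 S=0
  [2] read 0x34 idx=6: raw=0x36007 flags P=1 W=1 U=1 S=0
  ✓ 0x3617C  — 3 lookups
#1 VA=0x183807BA4 (r,kernel):
  [0] read 0x30 idx=6: raw=0x37007 flags P=1 W=1 U=1 S=0
  [1] read 0x37 idx=28: raw=0x38007 flags P=1 W=1 U=1 S=0
  [2] read 0x38 idx=7: raw=0x3C007 flags P=1 W=1 U=1 S=0
  ✓ 0x3CBA4  — 3 lookups
#2 VA=0x4C1C092FC (r,kernel):
  [0] read 0x30 idx=19: raw=0x3D007 flags P=1 W=1 U=1 S=0
  [1] read 0x3D idx=14: raw=0x41007 flags P=1 W=1 U=1 S=0
  [2] read 0x41 idx=9: raw=0x9000 flags P=0 W=0 U=0 S=0
  ⇒ fault: PAGE_NOT_PRESENT  — 3 lookups

Access #0 fault: NONE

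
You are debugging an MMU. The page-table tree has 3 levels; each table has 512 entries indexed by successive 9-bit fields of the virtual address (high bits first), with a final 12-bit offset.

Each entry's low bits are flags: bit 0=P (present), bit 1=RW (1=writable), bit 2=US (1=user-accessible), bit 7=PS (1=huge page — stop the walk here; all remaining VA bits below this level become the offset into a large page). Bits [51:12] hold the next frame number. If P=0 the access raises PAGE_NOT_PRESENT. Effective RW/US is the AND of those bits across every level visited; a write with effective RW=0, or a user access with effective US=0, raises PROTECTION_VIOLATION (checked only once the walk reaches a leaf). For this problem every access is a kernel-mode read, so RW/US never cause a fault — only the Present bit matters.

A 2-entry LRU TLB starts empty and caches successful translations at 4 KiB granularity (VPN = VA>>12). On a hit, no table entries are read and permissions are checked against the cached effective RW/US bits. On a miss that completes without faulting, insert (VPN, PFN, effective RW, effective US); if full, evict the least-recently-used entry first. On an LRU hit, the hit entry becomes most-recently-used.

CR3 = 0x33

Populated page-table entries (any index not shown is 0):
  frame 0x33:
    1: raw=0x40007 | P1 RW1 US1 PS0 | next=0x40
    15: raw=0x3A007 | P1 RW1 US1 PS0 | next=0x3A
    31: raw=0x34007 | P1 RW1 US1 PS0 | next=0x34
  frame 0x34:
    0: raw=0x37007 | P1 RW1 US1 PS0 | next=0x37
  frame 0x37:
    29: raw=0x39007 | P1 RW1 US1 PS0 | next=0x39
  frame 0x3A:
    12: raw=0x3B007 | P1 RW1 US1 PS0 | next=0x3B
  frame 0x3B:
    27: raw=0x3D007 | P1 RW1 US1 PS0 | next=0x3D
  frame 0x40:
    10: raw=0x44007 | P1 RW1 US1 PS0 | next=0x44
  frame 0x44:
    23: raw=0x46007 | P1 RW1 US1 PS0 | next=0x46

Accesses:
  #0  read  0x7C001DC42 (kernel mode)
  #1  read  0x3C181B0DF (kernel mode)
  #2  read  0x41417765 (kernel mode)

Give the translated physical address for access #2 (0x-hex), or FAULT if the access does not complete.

Trace:
#0 VA=0x7C001DC42 (r,kernel):
  [0] read 0x33 idx=31: raw=0x34007 flags P=1 W=1 U=1 S=0
  [1] read 0x34 idx=0: raw=0x37007 flags P=1 W=1 U=1 S=0
  [2] read 0x37 idx=29: raw=0x39007 flags P=1 W=1 U=1 S=0
  ⇒ phys 0x39C42  [3 reads]
#1 VA=0x3C181B0DF (r,kernel):
  [0] read 0x33 idx=15: raw=0x3A007 flags P=1 W=1 U=1 S=0
  [1] read 0x3A idx=12: raw=0x3B007 flags P=1 W=1 U=1 S=0
  [2] read 0x3B idx=27: raw=0x3D007 flags P=1 W=1 U=1 S=0
  ⇒ phys 0x3D0DF  [3 reads]
#2 VA=0x41417765 (r,kernel):
  [0] read 0x33 idx=1: raw=0x40007 flags P=1 W=1 U=1 S=0
  [1] read 0x40 idx=10: raw=0x44007 flags P=1 W=1 U=1 S=0
  [2] read 0x44 idx=23: raw=0x46007 flags P=1 W=1 U=1 S=0
  ⇒ phys 0x46765  [3 reads]

Access #2 PA: 0x46765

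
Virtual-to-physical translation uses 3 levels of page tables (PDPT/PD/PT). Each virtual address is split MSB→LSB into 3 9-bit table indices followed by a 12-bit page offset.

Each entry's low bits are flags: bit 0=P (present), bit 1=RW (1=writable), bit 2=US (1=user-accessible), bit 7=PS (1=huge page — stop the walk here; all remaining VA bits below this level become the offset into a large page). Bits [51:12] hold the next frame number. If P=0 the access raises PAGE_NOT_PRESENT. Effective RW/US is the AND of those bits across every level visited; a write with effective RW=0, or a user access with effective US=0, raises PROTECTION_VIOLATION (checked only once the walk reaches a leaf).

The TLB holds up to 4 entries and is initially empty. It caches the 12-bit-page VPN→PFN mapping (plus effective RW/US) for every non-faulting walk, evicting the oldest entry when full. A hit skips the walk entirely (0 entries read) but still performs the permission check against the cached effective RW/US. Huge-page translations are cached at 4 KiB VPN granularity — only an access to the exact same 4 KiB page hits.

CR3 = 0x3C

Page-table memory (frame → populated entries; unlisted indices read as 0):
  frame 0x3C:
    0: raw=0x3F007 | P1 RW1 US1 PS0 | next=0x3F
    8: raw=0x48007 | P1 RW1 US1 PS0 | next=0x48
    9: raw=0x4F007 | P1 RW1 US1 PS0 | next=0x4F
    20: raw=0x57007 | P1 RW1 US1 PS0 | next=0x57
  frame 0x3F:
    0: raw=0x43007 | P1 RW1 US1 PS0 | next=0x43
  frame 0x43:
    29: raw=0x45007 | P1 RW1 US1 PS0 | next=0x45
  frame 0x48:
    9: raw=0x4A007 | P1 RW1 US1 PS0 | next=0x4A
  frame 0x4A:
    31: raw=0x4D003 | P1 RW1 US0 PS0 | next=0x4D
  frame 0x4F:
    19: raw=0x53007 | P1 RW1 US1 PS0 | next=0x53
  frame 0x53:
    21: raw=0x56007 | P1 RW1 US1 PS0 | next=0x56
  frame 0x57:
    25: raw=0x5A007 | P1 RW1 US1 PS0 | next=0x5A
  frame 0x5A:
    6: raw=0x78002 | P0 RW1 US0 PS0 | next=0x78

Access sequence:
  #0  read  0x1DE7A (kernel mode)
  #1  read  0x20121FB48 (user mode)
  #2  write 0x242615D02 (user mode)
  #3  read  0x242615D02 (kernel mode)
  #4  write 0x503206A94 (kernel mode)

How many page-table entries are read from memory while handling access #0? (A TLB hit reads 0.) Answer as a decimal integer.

Walk each access:
#0 VA=0x1DE7A (r,kernel):
  L0 @0x3C[0] → 0x3F007  P=1,RW=1,US=1,PS=0
  L1 @0x3F[0] → 0x43007  P=1,RW=1,US=1,PS=0
  L2 @0x43[29] → 0x45007  P=1,RW=1,US=1,PS=0
  ✓ 0x45E7A  — 3 lookups
#1 VA=0x20121FB48 (r,user):
  L0 @0x3C[8] → 0x48007  P=1,RW=1,US=1,PS=0
  L1 @0x48[9] → 0x4A007  P=1,RW=1,US=1,PS=0
  L2 @0x4A[31] → 0x4D003  P=1,RW=1,US=0,PS=0
  ⇒ fault: PROTECTION_VIOLATION  — 3 lookups
#2 VA=0x242615D02 (w,user):
  L0 @0x3C[9] → 0x4F007  P=1,RW=1,US=1,PS=0
  L1 @0x4F[19] → 0x53007  P=1,RW=1,US=1,PS=0
  L2 @0x53[21] → 0x56007  P=1,RW=1,US=1,PS=0
  ✓ 0x56D02  — 3 lookups
#3 VA=0x242615D02 (r,kernel):
  TLB hit vpn=0x242615 → PA=0x56D02
#4 VA=0x503206A94 (w,kernel):
  L0 @0x3C[20] → 0x57007  P=1,RW=1,US=1,PS=0
  L1 @0x57[25] → 0x5A007  P=1,RW=1,US=1,PS=0
  L2 @0x5A[6] → 0x78002  P=0,RW=1,US=0,PS=0
  ⇒ fault: PAGE_NOT_PRESENT  — 3 lookups

Entries read for #0: 3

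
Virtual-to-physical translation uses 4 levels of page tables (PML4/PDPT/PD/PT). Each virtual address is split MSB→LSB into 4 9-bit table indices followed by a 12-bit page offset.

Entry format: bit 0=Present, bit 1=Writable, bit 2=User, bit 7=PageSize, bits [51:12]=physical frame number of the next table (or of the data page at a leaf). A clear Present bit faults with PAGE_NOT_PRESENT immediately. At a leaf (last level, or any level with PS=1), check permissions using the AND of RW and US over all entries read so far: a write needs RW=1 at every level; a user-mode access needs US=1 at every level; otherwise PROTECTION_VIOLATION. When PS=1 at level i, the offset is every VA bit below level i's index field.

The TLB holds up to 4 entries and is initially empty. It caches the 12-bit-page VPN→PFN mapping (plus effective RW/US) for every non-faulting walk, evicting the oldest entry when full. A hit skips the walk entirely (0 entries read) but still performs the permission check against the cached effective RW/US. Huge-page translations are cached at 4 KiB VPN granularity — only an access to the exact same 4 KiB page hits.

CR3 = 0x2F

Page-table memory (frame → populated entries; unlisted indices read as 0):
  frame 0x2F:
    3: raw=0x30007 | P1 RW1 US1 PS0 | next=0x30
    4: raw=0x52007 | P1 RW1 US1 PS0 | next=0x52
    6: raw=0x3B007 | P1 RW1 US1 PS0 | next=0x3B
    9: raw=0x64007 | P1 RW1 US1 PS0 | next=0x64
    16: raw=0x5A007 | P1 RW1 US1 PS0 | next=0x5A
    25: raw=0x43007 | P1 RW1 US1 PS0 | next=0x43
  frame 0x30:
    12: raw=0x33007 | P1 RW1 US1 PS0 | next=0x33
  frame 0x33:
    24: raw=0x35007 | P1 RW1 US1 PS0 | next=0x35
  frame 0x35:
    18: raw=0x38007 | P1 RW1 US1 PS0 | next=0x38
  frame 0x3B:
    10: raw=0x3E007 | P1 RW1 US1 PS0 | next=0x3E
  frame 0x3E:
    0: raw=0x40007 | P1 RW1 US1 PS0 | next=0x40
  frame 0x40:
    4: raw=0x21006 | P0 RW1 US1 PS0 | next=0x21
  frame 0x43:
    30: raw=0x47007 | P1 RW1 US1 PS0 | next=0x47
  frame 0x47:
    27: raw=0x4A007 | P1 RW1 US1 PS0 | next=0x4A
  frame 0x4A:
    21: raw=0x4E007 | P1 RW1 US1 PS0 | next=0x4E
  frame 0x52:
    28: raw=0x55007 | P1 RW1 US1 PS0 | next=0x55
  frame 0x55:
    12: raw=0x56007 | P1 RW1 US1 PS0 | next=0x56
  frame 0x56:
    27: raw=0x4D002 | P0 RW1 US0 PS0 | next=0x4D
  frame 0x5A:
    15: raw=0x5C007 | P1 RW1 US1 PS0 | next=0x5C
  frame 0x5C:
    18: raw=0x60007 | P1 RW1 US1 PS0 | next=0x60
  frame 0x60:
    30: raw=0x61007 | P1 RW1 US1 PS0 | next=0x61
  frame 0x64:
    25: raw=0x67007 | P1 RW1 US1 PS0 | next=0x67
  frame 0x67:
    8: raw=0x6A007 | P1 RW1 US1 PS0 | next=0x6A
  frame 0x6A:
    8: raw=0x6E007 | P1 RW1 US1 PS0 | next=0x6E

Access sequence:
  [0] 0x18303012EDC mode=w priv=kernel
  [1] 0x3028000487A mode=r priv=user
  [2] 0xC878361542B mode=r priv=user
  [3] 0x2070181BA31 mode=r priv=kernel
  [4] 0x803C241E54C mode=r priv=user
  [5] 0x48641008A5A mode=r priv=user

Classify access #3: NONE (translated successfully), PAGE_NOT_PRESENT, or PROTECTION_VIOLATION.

Walk each access:
#0 VA=0x18303012EDC (w,kernel):
  L0: frame=0x2F idx=3 entry=0x30007 [P=1 RW=1 US=1 PS=0]
  L1: frame=0x30 idx=12 entry=0x33007 [P=1 RW=1 US=1 PS=0]
  L2: frame=0x33 idx=24 entry=0x35007 [P=1 RW=1 US=1 PS=0]
  L3: frame=0x35 idx=18 entry=0x38007 [P=1 RW=1 US=1 PS=0]
  ⇒ phys 0x38EDC  [4 reads]
#1 VA=0x3028000487A (r,user):
  L0: frame=0x2F idx=6 entry=0x3B007 [P=1 RW=1 US=1 PS=0]
  L1: frame=0x3B idx=10 entry=0x3E007 [P=1 RW=1 US=1 PS=0]
  L2: frame=0x3E idx=0 entry=0x40007 [P=1 RW=1 US=1 PS=0]
  L3: frame=0x40 idx=4 entry=0x21006 [P=0 RW=1 US=1 PS=0]
  ⇒ fault: PAGE_NOT_PRESENT  — 4 lookups
#2 VA=0xC878361542B (r,user):
  L0: frame=0x2F idx=25 entry=0x43007 [P=1 RW=1 US=1 PS=0]
  L1: frame=0x43 idx=30 entry=0x47007 [P=1 RW=1 US=1 PS=0]
  L2: frame=0x47 idx=27 entry=0x4A007 [P=1 RW=1 US=1 PS=0]
  L3: frame=0x4A idx=21 entry=0x4E007 [P=1 RW=1 US=1 PS=0]
  ⇒ phys 0x4E42B  [4 reads]
#3 VA=0x2070181BA31 (r,kernel):
  L0: frame=0x2F idx=4 entry=0x52007 [P=1 RW=1 US=1 PS=0]
  L1: frame=0x52 idx=28 entry=0x55007 [P=1 RW=1 US=1 PS=0]
  L2: frame=0x55 idx=12 entry=0x56007 [P=1 RW=1 US=1 PS=0]
  L3: frame=0x56 idx=27 entry=0x4D002 [P=0 RW=1 US=0 PS=0]
  ⇒ fault: PAGE_NOT_PRESENT  — 4 lookups
#4 VA=0x803C241E54C (r,user):
  L0: frame=0x2F idx=16 entry=0x5A007 [P=1 RW=1 US=1 PS=0]
  L1: frame=0x5A idx=15 entry=0x5C007 [P=1 RW=1 US=1 PS=0]
  L2: frame=0x5C idx=18 entry=0x60007 [P=1 RW=1 US=1 PS=0]
  L3: frame=0x60 idx=30 entry=0x61007 [P=1 RW=1 US=1 PS=0]
  ⇒ phys 0x6154C  [4 reads]
#5 VA=0x48641008A5A (r,user):
  L0: frame=0x2F idx=9 entry=0x64007 [P=1 RW=1 US=1 PS=0]
  L1: frame=0x64 idx=25 entry=0x67007 [P=1 RW=1 US=1 PS=0]
  L2: frame=0x67 idx=8 entry=0x6A007 [P=1 RW=1 US=1 PS=0]
  L3: frame=0x6A idx=8 entry=0x6E007 [P=1 RW=1 US=1 PS=0]
  ⇒ phys 0x6EA5A  [4 reads]

Access #3 fault: PAGE_NOT_PRESENT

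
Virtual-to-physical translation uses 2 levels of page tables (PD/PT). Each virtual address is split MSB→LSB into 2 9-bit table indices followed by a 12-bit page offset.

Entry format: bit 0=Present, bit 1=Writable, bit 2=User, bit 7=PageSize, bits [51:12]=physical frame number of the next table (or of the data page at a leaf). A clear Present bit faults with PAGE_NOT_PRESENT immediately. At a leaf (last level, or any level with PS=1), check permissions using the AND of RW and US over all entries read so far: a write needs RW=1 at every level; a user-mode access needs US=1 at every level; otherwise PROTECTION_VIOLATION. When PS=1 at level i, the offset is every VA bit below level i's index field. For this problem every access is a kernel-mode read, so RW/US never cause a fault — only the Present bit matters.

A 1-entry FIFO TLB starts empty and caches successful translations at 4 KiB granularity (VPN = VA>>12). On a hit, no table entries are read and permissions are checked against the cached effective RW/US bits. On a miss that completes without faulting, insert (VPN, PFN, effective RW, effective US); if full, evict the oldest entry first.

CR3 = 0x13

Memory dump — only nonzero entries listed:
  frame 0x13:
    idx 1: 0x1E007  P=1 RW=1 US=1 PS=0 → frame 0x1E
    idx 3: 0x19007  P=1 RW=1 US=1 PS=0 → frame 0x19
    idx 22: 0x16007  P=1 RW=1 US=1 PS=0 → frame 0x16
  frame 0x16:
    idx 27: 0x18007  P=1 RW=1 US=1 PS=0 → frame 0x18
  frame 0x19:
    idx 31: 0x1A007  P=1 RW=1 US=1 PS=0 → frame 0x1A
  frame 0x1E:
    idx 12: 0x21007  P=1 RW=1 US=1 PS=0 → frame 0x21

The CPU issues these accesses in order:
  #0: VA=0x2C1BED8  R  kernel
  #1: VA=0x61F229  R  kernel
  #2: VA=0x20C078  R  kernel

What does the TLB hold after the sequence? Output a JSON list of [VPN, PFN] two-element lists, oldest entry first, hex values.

Per-access translation:
#0 VA=0x2C1BED8 (r,kernel):
  lvl0: tbl 0x13, slot 22 ⇒ 0x16007 (P1/RW1/US1/PS0)
  lvl1: tbl 0x16, slot 27 ⇒ 0x18007 (P1/RW1/US1/PS0)
  ⇒ phys 0x18ED8  [2 reads]
#1 VA=0x61F229 (r,kernel):
  lvl0: tbl 0x13, slot 3 ⇒ 0x19007 (P1/RW1/US1/PS0)
  lvl1: tbl 0x19, slot 31 ⇒ 0x1A007 (P1/RW1/US1/PS0)
  ⇒ phys 0x1A229  [2 reads]
#2 VA=0x20C078 (r,kernel):
  lvl0: tbl 0x13, slot 1 ⇒ 0x1E007 (P1/RW1/US1/PS0)
  lvl1: tbl 0x1E, slot 12 ⇒ 0x21007 (P1/RW1/US1/PS0)
  ⇒ phys 0x21078  [2 reads]

TLB: [["0x20C", "0x21"]]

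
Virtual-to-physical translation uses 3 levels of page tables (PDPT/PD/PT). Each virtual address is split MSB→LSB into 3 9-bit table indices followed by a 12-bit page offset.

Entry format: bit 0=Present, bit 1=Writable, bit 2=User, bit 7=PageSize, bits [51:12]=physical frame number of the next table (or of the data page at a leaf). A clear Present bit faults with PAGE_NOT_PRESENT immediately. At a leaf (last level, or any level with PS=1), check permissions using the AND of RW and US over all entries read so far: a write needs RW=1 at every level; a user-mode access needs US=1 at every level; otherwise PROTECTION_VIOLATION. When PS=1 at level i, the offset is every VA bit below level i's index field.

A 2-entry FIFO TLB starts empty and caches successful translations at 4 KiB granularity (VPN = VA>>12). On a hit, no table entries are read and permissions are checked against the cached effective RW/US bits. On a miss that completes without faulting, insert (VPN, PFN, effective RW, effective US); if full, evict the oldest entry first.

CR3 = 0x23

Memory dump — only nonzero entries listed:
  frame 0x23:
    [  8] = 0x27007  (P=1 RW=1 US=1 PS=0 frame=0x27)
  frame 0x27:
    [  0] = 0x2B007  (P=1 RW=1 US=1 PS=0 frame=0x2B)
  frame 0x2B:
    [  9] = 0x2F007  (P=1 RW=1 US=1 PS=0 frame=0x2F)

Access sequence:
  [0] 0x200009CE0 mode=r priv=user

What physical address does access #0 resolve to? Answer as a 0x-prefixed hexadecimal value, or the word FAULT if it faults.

Walk each access:
#0 VA=0x200009CE0 (r,user):
  L0: frame=0x23 idx=8 entry=0x27007 [P=1 RW=1 US=1 PS=0]
  L1: frame=0x27 idx=0 entry=0x2B007 [P=1 RW=1 US=1 PS=0]
  L2: frame=0x2B idx=9 entry=0x2F007 [P=1 RW=1 US=1 PS=0]
  ⇒ phys 0x2FCE0  [3 reads]

Access #0 PA: 0x2FCE0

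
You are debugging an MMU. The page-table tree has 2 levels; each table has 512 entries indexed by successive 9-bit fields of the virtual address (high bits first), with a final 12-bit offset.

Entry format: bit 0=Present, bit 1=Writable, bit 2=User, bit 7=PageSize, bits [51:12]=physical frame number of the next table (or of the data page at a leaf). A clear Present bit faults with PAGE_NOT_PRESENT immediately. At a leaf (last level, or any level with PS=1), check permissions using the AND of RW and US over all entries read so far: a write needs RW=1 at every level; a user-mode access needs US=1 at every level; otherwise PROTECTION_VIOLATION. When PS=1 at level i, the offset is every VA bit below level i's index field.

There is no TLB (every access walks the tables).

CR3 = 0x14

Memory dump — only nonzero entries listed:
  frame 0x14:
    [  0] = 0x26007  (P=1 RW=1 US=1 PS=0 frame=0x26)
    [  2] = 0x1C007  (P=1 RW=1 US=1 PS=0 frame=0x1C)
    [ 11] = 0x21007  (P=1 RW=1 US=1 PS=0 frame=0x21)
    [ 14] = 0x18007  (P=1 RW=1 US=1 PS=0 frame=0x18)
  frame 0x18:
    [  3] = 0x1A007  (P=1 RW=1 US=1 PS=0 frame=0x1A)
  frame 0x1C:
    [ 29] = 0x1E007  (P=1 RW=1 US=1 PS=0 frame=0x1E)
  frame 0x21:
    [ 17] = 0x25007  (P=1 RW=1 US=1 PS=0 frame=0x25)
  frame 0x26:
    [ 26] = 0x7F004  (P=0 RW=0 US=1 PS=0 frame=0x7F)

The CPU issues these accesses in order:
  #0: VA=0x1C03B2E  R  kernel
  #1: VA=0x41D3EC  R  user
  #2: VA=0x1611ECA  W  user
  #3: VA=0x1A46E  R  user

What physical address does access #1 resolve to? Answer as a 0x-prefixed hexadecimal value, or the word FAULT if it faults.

Trace:
#0 VA=0x1C03B2E (r,kernel):
  [0] read 0x14 idx=14: raw=0x18007 flags P=1 W=1 U=1 S=0
  [1] read 0x18 idx=3: raw=0x1A007 flags P=1 W=1 U=1 S=0
  ⇒ phys 0x1AB2E  [2 reads]
#1 VA=0x41D3EC (r,user):
  [0] read 0x14 idx=2: raw=0x1C007 flags P=1 W=1 U=1 S=0
  [1] read 0x1C idx=29: raw=0x1E007 flags P=1 W=1 U=1 S=0
  ⇒ phys 0x1E3EC  [2 reads]
#2 VA=0x1611ECA (w,user):
  [0] read 0x14 idx=11: raw=0x21007 flags P=1 W=1 U=1 S=0
  [1] read 0x21 idx=17: raw=0x25007 flags P=1 W=1 U=1 S=0
  ⇒ phys 0x25ECA  [2 reads]
#3 VA=0x1A46E (r,user):
  [0] read 0x14 idx=0: raw=0x26007 flags P=1 W=1 U=1 S=0
  [1] read 0x26 idx=26: raw=0x7F004 flags P=0 W=0 U=1 S=0
  ✗ PAGE_NOT_PRESENT  [2 reads]

Access #1 PA: 0x1E3EC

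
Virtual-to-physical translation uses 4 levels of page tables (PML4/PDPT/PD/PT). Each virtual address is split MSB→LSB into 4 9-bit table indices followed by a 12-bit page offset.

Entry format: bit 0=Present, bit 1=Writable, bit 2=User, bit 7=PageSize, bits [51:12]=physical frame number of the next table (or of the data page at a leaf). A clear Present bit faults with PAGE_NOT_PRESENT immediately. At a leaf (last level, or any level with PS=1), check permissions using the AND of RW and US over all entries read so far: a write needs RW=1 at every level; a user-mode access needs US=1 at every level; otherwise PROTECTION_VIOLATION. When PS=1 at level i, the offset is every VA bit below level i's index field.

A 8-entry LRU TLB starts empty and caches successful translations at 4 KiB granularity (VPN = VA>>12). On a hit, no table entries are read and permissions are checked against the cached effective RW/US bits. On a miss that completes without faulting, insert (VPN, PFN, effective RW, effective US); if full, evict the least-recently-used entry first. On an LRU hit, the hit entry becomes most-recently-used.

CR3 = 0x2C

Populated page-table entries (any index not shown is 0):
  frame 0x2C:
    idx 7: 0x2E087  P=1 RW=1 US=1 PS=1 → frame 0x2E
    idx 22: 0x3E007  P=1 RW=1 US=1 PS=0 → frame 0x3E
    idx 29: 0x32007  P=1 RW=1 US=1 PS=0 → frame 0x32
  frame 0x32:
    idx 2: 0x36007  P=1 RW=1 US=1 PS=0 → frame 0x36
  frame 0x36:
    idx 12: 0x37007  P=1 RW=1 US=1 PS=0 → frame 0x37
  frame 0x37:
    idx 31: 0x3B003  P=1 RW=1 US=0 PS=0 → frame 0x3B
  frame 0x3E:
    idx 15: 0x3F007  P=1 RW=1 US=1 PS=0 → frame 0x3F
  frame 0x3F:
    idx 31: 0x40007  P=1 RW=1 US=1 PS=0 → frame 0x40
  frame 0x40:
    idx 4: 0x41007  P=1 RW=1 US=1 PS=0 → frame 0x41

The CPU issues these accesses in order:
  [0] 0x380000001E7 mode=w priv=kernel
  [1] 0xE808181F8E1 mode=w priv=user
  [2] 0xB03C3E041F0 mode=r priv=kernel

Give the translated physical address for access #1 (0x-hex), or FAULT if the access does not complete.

Trace:
#0 VA=0x380000001E7 (w,kernel):
  L0 @0x2C[7] → 0x2E087  P=1,RW=1,US=1,PS=1
  → PA=0x2E1E7 (huge @L0)  (1 entries read)
#1 VA=0xE808181F8E1 (w,user):
  L0 @0x2C[29] → 0x32007  P=1,RW=1,US=1,PS=0
  L1 @0x32[2] → 0x36007  P=1,RW=1,US=1,PS=0
  L2 @0x36[12] → 0x37007  P=1,RW=1,US=1,PS=0
  L3 @0x37[31] → 0x3B003  P=1,RW=1,US=0,PS=0
  ⇒ fault: PROTECTION_VIOLATION  — 4 lookups
#2 VA=0xB03C3E041F0 (r,kernel):
  L0 @0x2C[22] → 0x3E007  P=1,RW=1,US=1,PS=0
  L1 @0x3E[15] → 0x3F007  P=1,RW=1,US=1,PS=0
  L2 @0x3F[31] → 0x40007  P=1,RW=1,US=1,PS=0
  L3 @0x40[4] → 0x41007  P=1,RW=1,US=1,PS=0
  → PA=0x411F0  (4 entries read)

Access #1 PA: FAULT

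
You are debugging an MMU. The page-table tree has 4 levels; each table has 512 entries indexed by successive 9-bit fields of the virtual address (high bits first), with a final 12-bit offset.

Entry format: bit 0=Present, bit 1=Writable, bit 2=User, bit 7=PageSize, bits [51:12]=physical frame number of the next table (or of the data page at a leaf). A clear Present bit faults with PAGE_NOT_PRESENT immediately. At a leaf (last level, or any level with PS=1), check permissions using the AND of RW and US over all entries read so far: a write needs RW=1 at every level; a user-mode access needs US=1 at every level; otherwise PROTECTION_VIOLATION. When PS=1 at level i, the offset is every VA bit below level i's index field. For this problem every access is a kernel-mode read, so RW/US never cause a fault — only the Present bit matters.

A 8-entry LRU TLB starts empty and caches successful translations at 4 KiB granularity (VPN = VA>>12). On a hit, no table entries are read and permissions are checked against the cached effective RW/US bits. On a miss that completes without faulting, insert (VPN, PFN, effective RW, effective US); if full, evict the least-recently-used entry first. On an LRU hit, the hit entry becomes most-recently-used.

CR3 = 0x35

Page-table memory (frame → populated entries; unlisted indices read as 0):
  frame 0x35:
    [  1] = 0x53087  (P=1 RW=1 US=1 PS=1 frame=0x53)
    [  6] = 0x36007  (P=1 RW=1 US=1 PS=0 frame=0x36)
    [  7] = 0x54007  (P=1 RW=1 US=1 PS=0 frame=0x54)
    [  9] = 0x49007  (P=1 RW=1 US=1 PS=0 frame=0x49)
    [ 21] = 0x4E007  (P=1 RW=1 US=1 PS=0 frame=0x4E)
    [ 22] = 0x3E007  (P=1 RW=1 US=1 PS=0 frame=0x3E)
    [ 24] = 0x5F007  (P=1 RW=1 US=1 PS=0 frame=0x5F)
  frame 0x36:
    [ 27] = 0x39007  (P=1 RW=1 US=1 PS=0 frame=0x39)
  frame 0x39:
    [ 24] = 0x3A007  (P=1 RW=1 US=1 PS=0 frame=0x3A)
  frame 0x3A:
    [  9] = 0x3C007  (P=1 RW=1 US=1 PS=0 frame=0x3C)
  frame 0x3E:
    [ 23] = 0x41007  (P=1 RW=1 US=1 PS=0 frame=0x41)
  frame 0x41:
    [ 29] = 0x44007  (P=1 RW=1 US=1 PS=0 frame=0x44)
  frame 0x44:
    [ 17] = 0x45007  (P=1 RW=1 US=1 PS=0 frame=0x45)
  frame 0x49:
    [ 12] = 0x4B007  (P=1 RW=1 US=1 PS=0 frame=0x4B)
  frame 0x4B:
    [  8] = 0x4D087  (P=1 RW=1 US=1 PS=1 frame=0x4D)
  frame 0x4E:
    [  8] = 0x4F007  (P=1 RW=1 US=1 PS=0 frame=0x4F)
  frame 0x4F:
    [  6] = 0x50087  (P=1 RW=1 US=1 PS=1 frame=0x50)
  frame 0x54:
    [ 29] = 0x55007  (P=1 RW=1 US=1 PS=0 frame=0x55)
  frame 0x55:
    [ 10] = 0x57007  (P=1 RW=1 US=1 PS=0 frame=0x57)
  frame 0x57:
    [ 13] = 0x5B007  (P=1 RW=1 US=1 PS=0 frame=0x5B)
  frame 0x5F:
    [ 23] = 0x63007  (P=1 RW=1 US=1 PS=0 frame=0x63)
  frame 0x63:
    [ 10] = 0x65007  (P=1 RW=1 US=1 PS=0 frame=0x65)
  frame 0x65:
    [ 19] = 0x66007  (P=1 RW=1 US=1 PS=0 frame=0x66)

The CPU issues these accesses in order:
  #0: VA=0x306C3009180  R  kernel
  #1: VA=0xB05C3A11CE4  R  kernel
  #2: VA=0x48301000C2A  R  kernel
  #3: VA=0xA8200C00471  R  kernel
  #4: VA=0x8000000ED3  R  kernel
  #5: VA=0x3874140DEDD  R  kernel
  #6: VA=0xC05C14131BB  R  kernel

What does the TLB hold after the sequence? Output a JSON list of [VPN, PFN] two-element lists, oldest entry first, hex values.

Per-access translation:
#0 VA=0x306C3009180 (r,kernel):
  L0 @0x35[6] → 0x36007  P=1,RW=1,US=1,PS=0
  L1 @0x36[27] → 0x39007  P=1,RW=1,US=1,PS=0
  L2 @0x39[24] → 0x3A007  P=1,RW=1,US=1,PS=0
  L3 @0x3A[9] → 0x3C007  P=1,RW=1,US=1,PS=0
  ⇒ phys 0x3C180  [4 reads]
#1 VA=0xB05C3A11CE4 (r,kernel):
  L0 @0x35[22] → 0x3E007  P=1,RW=1,US=1,PS=0
  L1 @0x3E[23] → 0x41007  P=1,RW=1,US=1,PS=0
  L2 @0x41[29] → 0x44007  P=1,RW=1,US=1,PS=0
  L3 @0x44[17] → 0x45007  P=1,RW=1,US=1,PS=0
  ⇒ phys 0x45CE4  [4 reads]
#2 VA=0x48301000C2A (r,kernel):
  L0 @0x35[9] → 0x49007  P=1,RW=1,US=1,PS=0
  L1 @0x49[12] → 0x4B007  P=1,RW=1,US=1,PS=0
  L2 @0x4B[8] → 0x4D087  P=1,RW=1,US=1,PS=1
  ⇒ phys 0x4DC2A (huge @L2)  [3 reads]
#3 VA=0xA8200C00471 (r,kernel):
  L0 @0x35[21] → 0x4E007  P=1,RW=1,US=1,PS=0
  L1 @0x4E[8] → 0x4F007  P=1,RW=1,US=1,PS=0
  L2 @0x4F[6] → 0x50087  P=1,RW=1,US=1,PS=1
  ⇒ phys 0x50471 (huge @L2)  [3 reads]
#4 VA=0x8000000ED3 (r,kernel):
  L0 @0x35[1] → 0x53087  P=1,RW=1,US=1,PS=1
  ⇒ phys 0x53ED3 (huge @L0)  [1 reads]
#5 VA=0x3874140DEDD (r,kernel):
  L0 @0x35[7] → 0x54007  P=1,RW=1,US=1,PS=0
  L1 @0x54[29] → 0x55007  P=1,RW=1,US=1,PS=0
  L2 @0x55[10] → 0x57007  P=1,RW=1,US=1,PS=0
  L3 @0x57[13] → 0x5B007  P=1,RW=1,US=1,PS=0
  ⇒ phys 0x5BEDD  [4 reads]
#6 VA=0xC05C14131BB (r,kernel):
  L0 @0x35[24] → 0x5F007  P=1,RW=1,US=1,PS=0
  L1 @0x5F[23] → 0x63007  P=1,RW=1,US=1,PS=0
  L2 @0x63[10] → 0x65007  P=1,RW=1,US=1,PS=0
  L3 @0x65[19] → 0x66007  P=1,RW=1,US=1,PS=0
  ⇒ phys 0x661BB  [4 reads]

TLB: [["0x306C3009", "0x3C"], ["0xB05C3A11", "0x45"], ["0x48301000", "0x4D"], ["0xA8200C00", "0x50"], ["0x8000000", "0x53"], ["0x3874140D", "0x5B"], ["0xC05C1413", "0x66"]]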